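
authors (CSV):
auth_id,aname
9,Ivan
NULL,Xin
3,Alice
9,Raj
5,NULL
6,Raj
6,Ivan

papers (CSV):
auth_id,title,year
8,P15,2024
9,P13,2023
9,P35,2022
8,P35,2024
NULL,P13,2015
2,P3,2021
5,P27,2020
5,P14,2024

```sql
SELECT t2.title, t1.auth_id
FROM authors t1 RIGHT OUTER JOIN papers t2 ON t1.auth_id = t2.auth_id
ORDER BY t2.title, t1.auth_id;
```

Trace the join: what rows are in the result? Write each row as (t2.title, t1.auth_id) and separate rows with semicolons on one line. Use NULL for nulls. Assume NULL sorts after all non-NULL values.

RIGHT JOIN keeps every row from `papers`; unmatched rows get NULL for `authors`'s columns.
Matching on t1.auth_id = t2.auth_id. A NULL in a compared column never satisfies the condition.
Matched pairs: 6; unmatched t2 rows kept: 4.

(P13, 9); (P13, 9); (P13, NULL); (P14, 5); (P15, NULL); (P27, 5); (P3, NULL); (P35, 9); (P35, 9); (P35, NULL)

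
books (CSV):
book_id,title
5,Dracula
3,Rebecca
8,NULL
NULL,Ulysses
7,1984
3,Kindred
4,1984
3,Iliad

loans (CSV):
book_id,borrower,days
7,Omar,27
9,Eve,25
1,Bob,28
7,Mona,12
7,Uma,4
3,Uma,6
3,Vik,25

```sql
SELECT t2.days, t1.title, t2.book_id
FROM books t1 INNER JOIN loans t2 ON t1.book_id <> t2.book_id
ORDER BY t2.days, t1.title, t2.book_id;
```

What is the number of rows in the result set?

INNER JOIN keeps only pairs where the ON condition holds.
Matching on t1.book_id <> t2.book_id. A NULL in a compared column never satisfies the condition.
Matched pairs: 40.
Total: 40 rows.

40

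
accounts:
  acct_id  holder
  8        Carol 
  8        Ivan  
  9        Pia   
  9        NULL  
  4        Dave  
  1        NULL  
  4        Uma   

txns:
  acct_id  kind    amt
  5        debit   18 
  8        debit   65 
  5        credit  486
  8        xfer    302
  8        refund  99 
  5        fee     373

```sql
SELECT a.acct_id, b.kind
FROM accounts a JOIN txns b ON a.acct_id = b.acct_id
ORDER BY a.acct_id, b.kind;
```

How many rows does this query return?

6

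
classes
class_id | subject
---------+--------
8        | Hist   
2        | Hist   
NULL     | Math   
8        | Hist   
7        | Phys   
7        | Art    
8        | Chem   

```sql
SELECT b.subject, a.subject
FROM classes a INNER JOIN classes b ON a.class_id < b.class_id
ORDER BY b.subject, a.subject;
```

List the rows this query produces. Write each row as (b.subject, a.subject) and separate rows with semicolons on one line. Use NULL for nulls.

INNER JOIN keeps only pairs where the ON condition holds.
Matching on a.class_id < b.class_id. A NULL in a compared column never satisfies the condition.
Matched pairs: 11.

(Art, Hist); (Chem, Art); (Chem, Hist); (Chem, Phys); (Hist, Art); (Hist, Art); (Hist, Hist); (Hist, Hist); (Hist, Phys); (Hist, Phys); (Phys, Hist)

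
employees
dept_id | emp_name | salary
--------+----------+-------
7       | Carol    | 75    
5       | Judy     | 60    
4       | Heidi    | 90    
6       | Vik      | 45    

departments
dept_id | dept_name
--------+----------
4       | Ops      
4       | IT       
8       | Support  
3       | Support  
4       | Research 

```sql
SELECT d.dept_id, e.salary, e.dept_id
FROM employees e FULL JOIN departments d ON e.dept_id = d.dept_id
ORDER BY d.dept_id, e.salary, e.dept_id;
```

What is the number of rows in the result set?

FULL OUTER JOIN keeps every row from both sides; unmatched rows get NULL for the other side's columns.
Matching on e.dept_id = d.dept_id.
Matched pairs: 3; unmatched e rows kept: 3; unmatched d rows kept: 2.
Total: 3 matched + 5 padded = 8 rows.

8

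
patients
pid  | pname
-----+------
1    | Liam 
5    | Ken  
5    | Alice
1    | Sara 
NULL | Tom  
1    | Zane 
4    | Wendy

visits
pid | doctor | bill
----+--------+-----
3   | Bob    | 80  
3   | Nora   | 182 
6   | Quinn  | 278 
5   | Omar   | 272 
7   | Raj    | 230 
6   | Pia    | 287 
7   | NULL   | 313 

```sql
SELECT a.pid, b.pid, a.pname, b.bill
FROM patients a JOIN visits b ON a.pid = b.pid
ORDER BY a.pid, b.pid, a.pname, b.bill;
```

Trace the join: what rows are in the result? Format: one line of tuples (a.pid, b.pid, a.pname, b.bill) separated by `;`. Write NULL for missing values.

INNER JOIN keeps only pairs where the ON condition holds.
Matching on a.pid = b.pid. A NULL in a compared column never satisfies the condition.
- a[0] pid=1 → no match; dropped.
- a[1] pid=5 → 1 match(es) in b → 1 row(s).
- a[2] pid=5 → 1 match(es) in b → 1 row(s).
- a[3] pid=1 → no match; dropped.
- a[4] pid=NULL → no match; dropped.
- a[5] pid=1 → no match; dropped.
- a[6] pid=4 → no match; dropped.
After projecting and ordering:
a.pid | b.pid | a.pname | b.bill
5 | 5 | Alice | 272
5 | 5 | Ken | 272

(5, 5, Alice, 272); (5, 5, Ken, 272)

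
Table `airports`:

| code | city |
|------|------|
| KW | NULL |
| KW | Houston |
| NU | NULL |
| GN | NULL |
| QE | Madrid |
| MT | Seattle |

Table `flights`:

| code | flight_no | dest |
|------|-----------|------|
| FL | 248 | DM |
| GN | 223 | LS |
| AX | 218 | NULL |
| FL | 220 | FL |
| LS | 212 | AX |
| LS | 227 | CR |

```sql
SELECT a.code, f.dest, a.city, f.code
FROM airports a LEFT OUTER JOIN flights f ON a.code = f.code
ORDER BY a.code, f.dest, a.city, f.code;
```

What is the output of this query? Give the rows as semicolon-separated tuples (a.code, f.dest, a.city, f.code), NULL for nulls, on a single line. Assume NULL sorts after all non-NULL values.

(GN, LS, NULL, GN); (KW, NULL, Houston, NULL); (KW, NULL, NULL, NULL); (MT, NULL, Seattle, NULL); (NU, NULL, NULL, NULL); (QE, NULL, Madrid, NULL)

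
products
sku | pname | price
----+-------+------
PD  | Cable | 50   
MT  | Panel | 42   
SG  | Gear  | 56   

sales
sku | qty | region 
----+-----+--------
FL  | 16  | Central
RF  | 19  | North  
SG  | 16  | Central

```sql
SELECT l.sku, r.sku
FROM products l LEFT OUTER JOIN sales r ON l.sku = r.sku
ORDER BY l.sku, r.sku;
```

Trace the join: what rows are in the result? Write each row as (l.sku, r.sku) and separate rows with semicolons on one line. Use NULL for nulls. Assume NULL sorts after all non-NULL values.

LEFT JOIN keeps every row from `products`; unmatched rows get NULL for `sales`'s columns.
Matching on l.sku = r.sku.
- l (sku=PD) has no partner → padded with NULL.
- l (sku=MT) has no partner → padded with NULL.
- l (sku=SG) pairs with 1 row(s) of r.
After projecting and ordering:
l.sku | r.sku
MT | NULL
PD | NULL
SG | SG

(MT, NULL); (PD, NULL); (SG, SG)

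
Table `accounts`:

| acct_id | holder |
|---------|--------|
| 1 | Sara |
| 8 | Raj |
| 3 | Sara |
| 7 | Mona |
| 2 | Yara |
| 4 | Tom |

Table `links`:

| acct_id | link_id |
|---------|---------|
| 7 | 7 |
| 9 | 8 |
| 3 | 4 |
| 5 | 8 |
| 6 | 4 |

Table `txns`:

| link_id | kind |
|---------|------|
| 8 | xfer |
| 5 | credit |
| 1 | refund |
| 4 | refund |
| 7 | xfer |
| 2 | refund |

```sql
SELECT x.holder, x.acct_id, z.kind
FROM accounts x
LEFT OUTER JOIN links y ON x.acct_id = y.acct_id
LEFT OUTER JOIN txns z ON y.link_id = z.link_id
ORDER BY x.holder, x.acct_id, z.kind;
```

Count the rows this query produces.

Step 1 — x LEFT JOIN y on acct_id → 6 row(s).
Then LEFT JOIN `txns z` on link_id: each of those 6 rows is kept; rows whose y.link_id has no match in z get NULL for z's columns.
Result: 6 row(s).

6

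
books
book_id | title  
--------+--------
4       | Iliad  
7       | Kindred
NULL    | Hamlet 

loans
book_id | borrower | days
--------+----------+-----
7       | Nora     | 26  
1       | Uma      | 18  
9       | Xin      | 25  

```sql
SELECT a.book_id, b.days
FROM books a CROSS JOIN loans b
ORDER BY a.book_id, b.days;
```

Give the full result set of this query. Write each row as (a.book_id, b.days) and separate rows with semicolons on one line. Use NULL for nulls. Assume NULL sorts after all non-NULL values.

(4, 18); (4, 25); (4, 26); (7, 18); (7, 25); (7, 26); (NULL, 18); (NULL, 25); (NULL, 26)

CROSS JOIN pairs every row of `books` with every row of `loans`: 3 × 3 = 9 rows.
After projecting and ordering:
a.book_id | b.days
4 | 18
4 | 25
4 | 26
7 | 18
7 | 25
7 | 26
NULL | 18
NULL | 25
NULL | 26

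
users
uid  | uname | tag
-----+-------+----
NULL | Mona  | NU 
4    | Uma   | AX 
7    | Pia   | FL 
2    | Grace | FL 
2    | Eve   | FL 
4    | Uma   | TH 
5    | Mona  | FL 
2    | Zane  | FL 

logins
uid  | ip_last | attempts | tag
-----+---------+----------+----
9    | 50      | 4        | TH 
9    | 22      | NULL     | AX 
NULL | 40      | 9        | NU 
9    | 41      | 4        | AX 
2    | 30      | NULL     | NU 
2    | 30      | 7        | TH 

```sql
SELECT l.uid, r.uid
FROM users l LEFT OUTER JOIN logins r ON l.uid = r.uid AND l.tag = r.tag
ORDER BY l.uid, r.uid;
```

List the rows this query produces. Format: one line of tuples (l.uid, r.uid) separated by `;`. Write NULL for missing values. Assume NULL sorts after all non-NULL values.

LEFT JOIN keeps every row from `users`; unmatched rows get NULL for `logins`'s columns.
Matching on l.uid = r.uid AND l.tag = r.tag. A NULL in a compared column never satisfies the condition.
Matched pairs: 0; unmatched l rows kept: 8.

(2, NULL); (2, NULL); (2, NULL); (4, NULL); (4, NULL); (5, NULL); (7, NULL); (NULL, NULL)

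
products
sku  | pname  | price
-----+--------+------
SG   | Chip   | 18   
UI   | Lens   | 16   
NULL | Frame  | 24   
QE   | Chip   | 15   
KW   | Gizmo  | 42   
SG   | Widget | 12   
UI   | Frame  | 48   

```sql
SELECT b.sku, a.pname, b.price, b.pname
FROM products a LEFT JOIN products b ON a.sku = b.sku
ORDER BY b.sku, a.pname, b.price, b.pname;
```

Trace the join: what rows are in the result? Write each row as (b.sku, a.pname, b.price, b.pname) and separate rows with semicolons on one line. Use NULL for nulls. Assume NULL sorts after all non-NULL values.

(KW, Gizmo, 42, Gizmo); (QE, Chip, 15, Chip); (SG, Chip, 12, Widget); (SG, Chip, 18, Chip); (SG, Widget, 12, Widget); (SG, Widget, 18, Chip); (UI, Frame, 16, Lens); (UI, Frame, 48, Frame); (UI, Lens, 16, Lens); (UI, Lens, 48, Frame); (NULL, Frame, NULL, NULL)

LEFT JOIN keeps every row from `products a`; unmatched rows get NULL for `products b`'s columns.
Matching on a.sku = b.sku. A NULL in a compared column never satisfies the condition.
- a (sku=SG) pairs with 2 row(s) of b.
- a (sku=UI) pairs with 2 row(s) of b.
- a (sku=NULL) has no partner → padded with NULL.
- a (sku=QE) pairs with 1 row(s) of b.
- a (sku=KW) pairs with 1 row(s) of b.
- a (sku=SG) pairs with 2 row(s) of b.
- a (sku=UI) pairs with 2 row(s) of b.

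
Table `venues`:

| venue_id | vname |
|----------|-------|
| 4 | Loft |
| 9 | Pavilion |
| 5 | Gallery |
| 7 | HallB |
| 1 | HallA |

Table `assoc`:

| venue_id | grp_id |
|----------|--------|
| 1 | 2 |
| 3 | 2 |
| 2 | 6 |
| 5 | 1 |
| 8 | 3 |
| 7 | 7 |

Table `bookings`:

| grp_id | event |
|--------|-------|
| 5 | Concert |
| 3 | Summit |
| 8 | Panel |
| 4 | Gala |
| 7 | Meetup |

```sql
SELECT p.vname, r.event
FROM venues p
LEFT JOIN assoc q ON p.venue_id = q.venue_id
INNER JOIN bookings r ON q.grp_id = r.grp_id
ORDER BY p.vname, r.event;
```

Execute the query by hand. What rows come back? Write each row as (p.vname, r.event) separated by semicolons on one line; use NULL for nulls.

Step 1 — p LEFT JOIN q on venue_id → 5 row(s).
Then INNER JOIN `bookings r` on grp_id: keep only rows whose q.grp_id appears in r.

(HallB, Meetup)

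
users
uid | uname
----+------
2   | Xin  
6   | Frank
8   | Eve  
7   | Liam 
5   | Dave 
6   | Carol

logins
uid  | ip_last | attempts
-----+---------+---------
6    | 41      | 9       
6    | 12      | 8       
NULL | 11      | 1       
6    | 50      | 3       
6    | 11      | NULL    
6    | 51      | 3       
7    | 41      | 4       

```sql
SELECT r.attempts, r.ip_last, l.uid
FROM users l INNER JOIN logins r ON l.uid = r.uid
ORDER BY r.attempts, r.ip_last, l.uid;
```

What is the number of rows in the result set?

11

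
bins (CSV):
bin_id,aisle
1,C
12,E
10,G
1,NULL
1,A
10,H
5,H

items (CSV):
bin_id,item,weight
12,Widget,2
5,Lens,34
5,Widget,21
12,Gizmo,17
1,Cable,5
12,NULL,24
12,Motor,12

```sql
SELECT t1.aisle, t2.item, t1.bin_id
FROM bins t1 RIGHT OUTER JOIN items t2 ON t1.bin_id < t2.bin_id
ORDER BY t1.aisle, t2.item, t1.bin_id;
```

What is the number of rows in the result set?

RIGHT JOIN keeps every row from `items`; unmatched rows get NULL for `bins`'s columns.
Matching on t1.bin_id < t2.bin_id.
- bin_id=1: 6 matching t2 row(s), so 6 row(s) emitted.
- bin_id=12: no matching t2 row.
- bin_id=10: 4 matching t2 row(s), so 4 row(s) emitted.
- bin_id=1: 6 matching t2 row(s), so 6 row(s) emitted.
- bin_id=1: 6 matching t2 row(s), so 6 row(s) emitted.
- bin_id=10: 4 matching t2 row(s), so 4 row(s) emitted.
- bin_id=5: 4 matching t2 row(s), so 4 row(s) emitted.
- 1 row(s) from t2 found no t1 partner → padded with NULL.
Total: 30 matched + 1 padded = 31 rows.

31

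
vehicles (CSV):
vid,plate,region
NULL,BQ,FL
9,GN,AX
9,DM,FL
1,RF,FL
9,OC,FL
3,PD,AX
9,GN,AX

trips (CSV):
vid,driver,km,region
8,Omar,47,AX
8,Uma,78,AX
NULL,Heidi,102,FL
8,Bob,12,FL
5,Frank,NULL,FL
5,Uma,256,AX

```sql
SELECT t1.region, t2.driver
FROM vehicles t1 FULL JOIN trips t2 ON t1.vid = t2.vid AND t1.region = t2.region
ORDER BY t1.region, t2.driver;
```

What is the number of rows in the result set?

FULL OUTER JOIN keeps every row from both sides; unmatched rows get NULL for the other side's columns.
Matching on t1.vid = t2.vid AND t1.region = t2.region. A NULL in a compared column never satisfies the condition.
Matched pairs: 0; unmatched t1 rows kept: 7; unmatched t2 rows kept: 6.
Total: 0 matched + 13 padded = 13 rows.

13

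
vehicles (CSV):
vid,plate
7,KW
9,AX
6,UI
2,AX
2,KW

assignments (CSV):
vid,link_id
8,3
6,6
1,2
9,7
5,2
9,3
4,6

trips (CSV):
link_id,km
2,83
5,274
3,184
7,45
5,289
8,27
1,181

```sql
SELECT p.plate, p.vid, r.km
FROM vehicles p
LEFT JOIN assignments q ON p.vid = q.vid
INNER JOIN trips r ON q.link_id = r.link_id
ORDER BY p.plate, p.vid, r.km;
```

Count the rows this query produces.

Evaluate left to right. First `vehicles p LEFT JOIN assignments q` on vid: 6 row(s).
Then INNER JOIN `trips r` on link_id: keep only rows whose q.link_id appears in r.
Result: 2 row(s).

2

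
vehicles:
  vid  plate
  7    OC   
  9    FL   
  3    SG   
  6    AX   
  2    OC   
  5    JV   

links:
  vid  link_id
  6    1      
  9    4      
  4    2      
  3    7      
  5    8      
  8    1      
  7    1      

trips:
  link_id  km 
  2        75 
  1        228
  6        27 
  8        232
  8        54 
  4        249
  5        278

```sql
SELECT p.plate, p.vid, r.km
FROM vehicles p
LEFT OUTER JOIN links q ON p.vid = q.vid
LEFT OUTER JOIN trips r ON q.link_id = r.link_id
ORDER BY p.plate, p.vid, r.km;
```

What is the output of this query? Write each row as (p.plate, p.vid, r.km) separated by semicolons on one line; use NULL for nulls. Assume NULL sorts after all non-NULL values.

(AX, 6, 228); (FL, 9, 249); (JV, 5, 54); (JV, 5, 232); (OC, 2, NULL); (OC, 7, 228); (SG, 3, NULL)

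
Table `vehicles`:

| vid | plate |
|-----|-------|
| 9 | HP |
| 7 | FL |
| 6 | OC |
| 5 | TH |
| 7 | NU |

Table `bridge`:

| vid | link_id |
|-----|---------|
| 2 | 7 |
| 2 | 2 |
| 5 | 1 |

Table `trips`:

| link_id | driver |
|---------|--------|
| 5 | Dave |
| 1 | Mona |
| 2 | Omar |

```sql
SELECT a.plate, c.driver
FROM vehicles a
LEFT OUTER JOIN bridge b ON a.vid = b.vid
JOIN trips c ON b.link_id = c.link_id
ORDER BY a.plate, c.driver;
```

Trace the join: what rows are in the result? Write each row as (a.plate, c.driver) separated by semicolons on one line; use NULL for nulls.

Step 1 — a LEFT JOIN b on vid → 5 row(s).
Then INNER JOIN `trips c` on link_id: keep only rows whose b.link_id appears in c.

(TH, Mona)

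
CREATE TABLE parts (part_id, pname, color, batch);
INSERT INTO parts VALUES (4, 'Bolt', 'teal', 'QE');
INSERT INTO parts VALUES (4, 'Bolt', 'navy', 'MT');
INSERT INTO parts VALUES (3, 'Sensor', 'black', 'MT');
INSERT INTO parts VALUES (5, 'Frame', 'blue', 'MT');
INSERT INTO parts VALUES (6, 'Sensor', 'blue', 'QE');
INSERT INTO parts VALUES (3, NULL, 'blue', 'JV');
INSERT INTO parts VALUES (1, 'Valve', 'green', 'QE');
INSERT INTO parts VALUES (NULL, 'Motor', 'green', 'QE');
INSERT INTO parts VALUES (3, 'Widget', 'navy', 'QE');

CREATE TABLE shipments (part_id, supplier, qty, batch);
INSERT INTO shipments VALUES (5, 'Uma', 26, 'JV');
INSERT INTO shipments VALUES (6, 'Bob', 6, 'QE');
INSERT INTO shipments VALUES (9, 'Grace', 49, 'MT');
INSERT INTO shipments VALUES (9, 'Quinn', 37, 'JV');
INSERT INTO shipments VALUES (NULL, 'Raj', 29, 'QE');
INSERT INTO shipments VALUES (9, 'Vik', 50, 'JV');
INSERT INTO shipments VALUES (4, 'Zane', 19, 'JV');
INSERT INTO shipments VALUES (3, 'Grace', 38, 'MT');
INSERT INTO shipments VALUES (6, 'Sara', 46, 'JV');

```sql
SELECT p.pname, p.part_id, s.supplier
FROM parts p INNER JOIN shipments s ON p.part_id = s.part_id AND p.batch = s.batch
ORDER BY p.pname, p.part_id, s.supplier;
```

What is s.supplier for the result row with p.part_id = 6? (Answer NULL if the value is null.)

INNER JOIN keeps only pairs where the ON condition holds.
Matching on p.part_id = s.part_id AND p.batch = s.batch. A NULL in a compared column never satisfies the condition.
- part_id=4, batch=QE: no matching s row, dropped.
- part_id=4, batch=MT: no matching s row, dropped.
- part_id=3, batch=MT: 1 matching s row(s), so 1 row(s) emitted.
- part_id=5, batch=MT: no matching s row, dropped.
- part_id=6, batch=QE: 1 matching s row(s), so 1 row(s) emitted.
- part_id=3, batch=JV: no matching s row, dropped.
- part_id=1, batch=QE: no matching s row, dropped.
- part_id=NULL, batch=QE: no matching s row, dropped.
- part_id=3, batch=QE: no matching s row, dropped.

Bob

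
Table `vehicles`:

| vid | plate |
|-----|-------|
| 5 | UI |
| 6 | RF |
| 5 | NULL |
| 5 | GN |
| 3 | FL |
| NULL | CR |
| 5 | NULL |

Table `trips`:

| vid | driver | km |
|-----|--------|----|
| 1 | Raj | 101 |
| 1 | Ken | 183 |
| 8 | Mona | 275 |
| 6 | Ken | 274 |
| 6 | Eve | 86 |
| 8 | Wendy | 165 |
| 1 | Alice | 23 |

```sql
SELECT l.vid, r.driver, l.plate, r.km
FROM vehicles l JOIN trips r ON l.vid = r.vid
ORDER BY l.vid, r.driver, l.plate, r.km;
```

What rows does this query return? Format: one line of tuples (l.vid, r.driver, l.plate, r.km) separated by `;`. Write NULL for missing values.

INNER JOIN keeps only pairs where the ON condition holds.
Matching on l.vid = r.vid. A NULL in a compared column never satisfies the condition.
- l (vid=5) has no partner → excluded.
- l (vid=6) pairs with 2 row(s) of r.
- l (vid=5) has no partner → excluded.
- l (vid=5) has no partner → excluded.
- l (vid=3) has no partner → excluded.
- l (vid=NULL) has no partner → excluded.
- l (vid=5) has no partner → excluded.
After projecting and ordering:
l.vid | r.driver | l.plate | r.km
6 | Eve | RF | 86
6 | Ken | RF | 274

(6, Eve, RF, 86); (6, Ken, RF, 274)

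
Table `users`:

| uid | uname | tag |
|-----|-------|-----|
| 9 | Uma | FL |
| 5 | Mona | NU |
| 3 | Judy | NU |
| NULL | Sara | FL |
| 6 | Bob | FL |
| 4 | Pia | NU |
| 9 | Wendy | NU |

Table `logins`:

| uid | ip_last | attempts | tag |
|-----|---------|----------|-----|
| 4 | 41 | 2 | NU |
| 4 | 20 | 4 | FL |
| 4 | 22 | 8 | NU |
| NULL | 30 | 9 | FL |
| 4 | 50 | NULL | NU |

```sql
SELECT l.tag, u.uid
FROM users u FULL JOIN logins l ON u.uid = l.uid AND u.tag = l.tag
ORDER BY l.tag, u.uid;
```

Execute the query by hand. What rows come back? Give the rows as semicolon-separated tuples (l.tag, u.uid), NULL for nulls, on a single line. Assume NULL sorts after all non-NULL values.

(FL, NULL); (FL, NULL); (NU, 4); (NU, 4); (NU, 4); (NULL, 3); (NULL, 5); (NULL, 6); (NULL, 9); (NULL, 9); (NULL, NULL)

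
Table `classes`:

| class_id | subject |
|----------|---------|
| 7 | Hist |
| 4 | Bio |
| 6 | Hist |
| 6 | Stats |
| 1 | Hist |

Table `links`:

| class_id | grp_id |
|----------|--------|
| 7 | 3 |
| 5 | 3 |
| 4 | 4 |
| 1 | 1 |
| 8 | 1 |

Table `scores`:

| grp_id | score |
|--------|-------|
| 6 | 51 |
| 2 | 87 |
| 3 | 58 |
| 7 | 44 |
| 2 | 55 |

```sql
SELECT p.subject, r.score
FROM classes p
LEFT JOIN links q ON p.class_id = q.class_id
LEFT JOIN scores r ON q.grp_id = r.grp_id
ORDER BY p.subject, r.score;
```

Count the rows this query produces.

Joins associate left-to-right: classes LEFT JOIN links on class_id gives 5 intermediate row(s).
Then LEFT JOIN `scores r` on grp_id: each of those 5 rows is kept; rows whose q.grp_id has no match in r get NULL for r's columns.
Result: 5 row(s).

5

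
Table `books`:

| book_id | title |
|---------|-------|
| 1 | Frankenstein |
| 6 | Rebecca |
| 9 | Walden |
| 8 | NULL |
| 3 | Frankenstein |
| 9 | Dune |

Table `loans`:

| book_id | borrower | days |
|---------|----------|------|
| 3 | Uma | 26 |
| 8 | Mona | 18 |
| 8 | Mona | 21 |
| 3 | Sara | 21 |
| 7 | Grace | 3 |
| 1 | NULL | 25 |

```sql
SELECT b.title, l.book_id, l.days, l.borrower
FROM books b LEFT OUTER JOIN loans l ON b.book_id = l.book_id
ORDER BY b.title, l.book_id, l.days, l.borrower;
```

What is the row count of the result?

8

LEFT JOIN keeps every row from `books`; unmatched rows get NULL for `loans`'s columns.
Matching on b.book_id = l.book_id.
- b[0] book_id=1 → 1 match(es) in l → 1 row(s).
- b[1] book_id=6 → no match; kept with NULLs on the l side.
- b[2] book_id=9 → no match; kept with NULLs on the l side.
- b[3] book_id=8 → 2 match(es) in l → 2 row(s).
- b[4] book_id=3 → 2 match(es) in l → 2 row(s).
- b[5] book_id=9 → no match; kept with NULLs on the l side.
Total: 5 matched + 3 padded = 8 rows.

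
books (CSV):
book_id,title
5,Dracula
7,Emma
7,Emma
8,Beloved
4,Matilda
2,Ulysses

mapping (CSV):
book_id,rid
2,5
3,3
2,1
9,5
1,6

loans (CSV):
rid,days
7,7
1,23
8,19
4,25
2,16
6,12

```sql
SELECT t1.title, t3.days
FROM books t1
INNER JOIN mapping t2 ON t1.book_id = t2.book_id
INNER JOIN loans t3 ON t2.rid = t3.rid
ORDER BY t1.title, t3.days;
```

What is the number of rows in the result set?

Step 1 — t1 INNER JOIN t2 on book_id → 2 row(s).
Then INNER JOIN `loans t3` on rid: keep only rows whose t2.rid appears in t3.
Result: 1 row(s).

1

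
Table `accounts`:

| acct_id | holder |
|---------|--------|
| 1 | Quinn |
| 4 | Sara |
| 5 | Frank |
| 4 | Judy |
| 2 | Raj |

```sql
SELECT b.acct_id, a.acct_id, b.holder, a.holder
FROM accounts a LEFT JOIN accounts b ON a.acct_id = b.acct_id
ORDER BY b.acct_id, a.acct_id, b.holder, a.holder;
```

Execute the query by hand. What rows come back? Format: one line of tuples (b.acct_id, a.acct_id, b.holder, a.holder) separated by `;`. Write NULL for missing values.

(1, 1, Quinn, Quinn); (2, 2, Raj, Raj); (4, 4, Judy, Judy); (4, 4, Judy, Sara); (4, 4, Sara, Judy); (4, 4, Sara, Sara); (5, 5, Frank, Frank)

LEFT JOIN keeps every row from `accounts a`; unmatched rows get NULL for `accounts b`'s columns.
Matching on a.acct_id = b.acct_id.
- acct_id=1: 1 matching b row(s), so 1 row(s) emitted.
- acct_id=4: 2 matching b row(s), so 2 row(s) emitted.
- acct_id=5: 1 matching b row(s), so 1 row(s) emitted.
- acct_id=4: 2 matching b row(s), so 2 row(s) emitted.
- acct_id=2: 1 matching b row(s), so 1 row(s) emitted.
After projecting and ordering:
b.acct_id | a.acct_id | b.holder | a.holder
1 | 1 | Quinn | Quinn
2 | 2 | Raj | Raj
4 | 4 | Judy | Judy
4 | 4 | Judy | Sara
4 | 4 | Sara | Judy
4 | 4 | Sara | Sara
5 | 5 | Frank | Frank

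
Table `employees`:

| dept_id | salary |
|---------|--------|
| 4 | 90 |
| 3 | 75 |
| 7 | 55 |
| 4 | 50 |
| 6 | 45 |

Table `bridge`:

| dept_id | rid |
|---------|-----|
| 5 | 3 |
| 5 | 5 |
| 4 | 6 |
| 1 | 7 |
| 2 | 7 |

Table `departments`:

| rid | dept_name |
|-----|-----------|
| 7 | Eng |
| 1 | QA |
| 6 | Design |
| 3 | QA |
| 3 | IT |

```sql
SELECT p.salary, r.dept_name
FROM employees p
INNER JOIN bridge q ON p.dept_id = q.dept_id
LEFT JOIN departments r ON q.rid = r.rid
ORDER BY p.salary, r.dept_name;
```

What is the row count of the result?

2

Step 1 — p INNER JOIN q on dept_id → 2 row(s).
Then LEFT JOIN `departments r` on rid: each of those 2 rows is kept; rows whose q.rid has no match in r get NULL for r's columns.
Result: 2 row(s).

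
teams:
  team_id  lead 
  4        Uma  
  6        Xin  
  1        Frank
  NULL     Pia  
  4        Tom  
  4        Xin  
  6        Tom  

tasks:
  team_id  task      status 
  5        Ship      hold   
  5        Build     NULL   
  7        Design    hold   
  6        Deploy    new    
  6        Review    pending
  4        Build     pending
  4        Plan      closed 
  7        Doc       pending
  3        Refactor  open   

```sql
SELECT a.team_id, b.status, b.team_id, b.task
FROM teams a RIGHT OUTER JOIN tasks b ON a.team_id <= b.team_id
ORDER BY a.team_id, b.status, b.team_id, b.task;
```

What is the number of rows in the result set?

41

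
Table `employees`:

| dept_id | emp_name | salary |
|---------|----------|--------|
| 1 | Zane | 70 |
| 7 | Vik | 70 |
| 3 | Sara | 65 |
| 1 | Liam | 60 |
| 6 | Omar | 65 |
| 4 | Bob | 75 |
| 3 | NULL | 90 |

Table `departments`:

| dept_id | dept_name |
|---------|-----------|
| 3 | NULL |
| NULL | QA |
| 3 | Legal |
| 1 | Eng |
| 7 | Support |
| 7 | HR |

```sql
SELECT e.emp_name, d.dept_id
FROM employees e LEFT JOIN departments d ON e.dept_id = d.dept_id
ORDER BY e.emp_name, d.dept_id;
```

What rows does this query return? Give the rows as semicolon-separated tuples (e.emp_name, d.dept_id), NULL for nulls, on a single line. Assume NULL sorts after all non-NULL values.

(Bob, NULL); (Liam, 1); (Omar, NULL); (Sara, 3); (Sara, 3); (Vik, 7); (Vik, 7); (Zane, 1); (NULL, 3); (NULL, 3)

LEFT JOIN keeps every row from `employees`; unmatched rows get NULL for `departments`'s columns.
Matching on e.dept_id = d.dept_id. A NULL in a compared column never satisfies the condition.
- e[0] dept_id=1 → 1 match(es) in d → 1 row(s).
- e[1] dept_id=7 → 2 match(es) in d → 2 row(s).
- e[2] dept_id=3 → 2 match(es) in d → 2 row(s).
- e[3] dept_id=1 → 1 match(es) in d → 1 row(s).
- e[4] dept_id=6 → no match; kept with NULLs on the d side.
- e[5] dept_id=4 → no match; kept with NULLs on the d side.
- e[6] dept_id=3 → 2 match(es) in d → 2 row(s).
After projecting and ordering:
e.emp_name | d.dept_id
Bob | NULL
Liam | 1
Omar | NULL
Sara | 3
Sara | 3
Vik | 7
Vik | 7
Zane | 1
NULL | 3
NULL | 3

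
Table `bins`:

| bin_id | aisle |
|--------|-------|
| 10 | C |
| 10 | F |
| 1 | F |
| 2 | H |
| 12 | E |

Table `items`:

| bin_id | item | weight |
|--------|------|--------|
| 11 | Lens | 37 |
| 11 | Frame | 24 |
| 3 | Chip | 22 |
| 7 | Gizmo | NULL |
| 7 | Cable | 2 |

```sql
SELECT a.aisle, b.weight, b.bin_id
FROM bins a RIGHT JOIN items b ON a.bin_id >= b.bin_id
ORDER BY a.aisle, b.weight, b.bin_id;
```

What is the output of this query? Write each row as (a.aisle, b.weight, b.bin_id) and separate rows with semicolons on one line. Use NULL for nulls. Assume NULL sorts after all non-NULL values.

(C, 2, 7); (C, 22, 3); (C, NULL, 7); (E, 2, 7); (E, 22, 3); (E, 24, 11); (E, 37, 11); (E, NULL, 7); (F, 2, 7); (F, 22, 3); (F, NULL, 7)

RIGHT JOIN keeps every row from `items`; unmatched rows get NULL for `bins`'s columns.
Matching on a.bin_id >= b.bin_id.
- a row (bin_id=10): matches 3 b row(s) → 3 output row(s).
- a row (bin_id=10): matches 3 b row(s) → 3 output row(s).
- a row (bin_id=1): no match.
- a row (bin_id=2): no match.
- a row (bin_id=12): matches 5 b row(s) → 5 output row(s).
- every b row matched at least one a row.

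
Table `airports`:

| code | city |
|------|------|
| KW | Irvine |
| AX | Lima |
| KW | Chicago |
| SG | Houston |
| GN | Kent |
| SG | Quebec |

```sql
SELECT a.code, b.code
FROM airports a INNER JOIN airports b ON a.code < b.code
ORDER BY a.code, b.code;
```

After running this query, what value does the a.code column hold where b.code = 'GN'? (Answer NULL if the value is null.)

AX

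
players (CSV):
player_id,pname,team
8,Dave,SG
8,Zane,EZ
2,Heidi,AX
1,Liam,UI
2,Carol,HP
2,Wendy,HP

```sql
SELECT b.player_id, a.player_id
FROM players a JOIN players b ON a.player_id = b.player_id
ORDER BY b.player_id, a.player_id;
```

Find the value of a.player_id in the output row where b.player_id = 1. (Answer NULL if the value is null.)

1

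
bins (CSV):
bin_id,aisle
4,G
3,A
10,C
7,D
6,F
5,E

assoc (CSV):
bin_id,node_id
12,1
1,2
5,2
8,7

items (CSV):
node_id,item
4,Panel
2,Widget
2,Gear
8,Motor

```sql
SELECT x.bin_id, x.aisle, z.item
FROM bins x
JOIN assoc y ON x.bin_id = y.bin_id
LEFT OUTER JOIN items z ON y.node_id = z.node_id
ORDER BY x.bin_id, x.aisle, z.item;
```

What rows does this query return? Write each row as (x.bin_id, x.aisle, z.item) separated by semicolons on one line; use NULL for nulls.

(5, E, Gear); (5, E, Widget)

Evaluate left to right. First `bins x INNER JOIN assoc y` on bin_id: 1 row(s).
Then LEFT JOIN `items z` on node_id: each of those 1 rows is kept; rows whose y.node_id has no match in z get NULL for z's columns.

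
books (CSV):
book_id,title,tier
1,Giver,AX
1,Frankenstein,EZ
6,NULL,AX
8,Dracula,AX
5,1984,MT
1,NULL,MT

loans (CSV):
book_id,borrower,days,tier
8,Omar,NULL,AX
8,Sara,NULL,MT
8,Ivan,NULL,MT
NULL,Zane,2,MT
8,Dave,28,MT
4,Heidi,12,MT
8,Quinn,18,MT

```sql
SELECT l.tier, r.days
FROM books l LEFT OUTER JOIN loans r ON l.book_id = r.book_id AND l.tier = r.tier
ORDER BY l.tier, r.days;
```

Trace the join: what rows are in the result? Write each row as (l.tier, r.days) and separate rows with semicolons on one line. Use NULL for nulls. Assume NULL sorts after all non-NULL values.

LEFT JOIN keeps every row from `books`; unmatched rows get NULL for `loans`'s columns.
Matching on l.book_id = r.book_id AND l.tier = r.tier. A NULL in a compared column never satisfies the condition.
- l row (book_id=1, tier=AX): no match → kept, r columns NULL.
- l row (book_id=1, tier=EZ): no match → kept, r columns NULL.
- l row (book_id=6, tier=AX): no match → kept, r columns NULL.
- l row (book_id=8, tier=AX): matches 1 r row(s) → 1 output row(s).
- l row (book_id=5, tier=MT): no match → kept, r columns NULL.
- l row (book_id=1, tier=MT): no match → kept, r columns NULL.
After projecting and ordering:
l.tier | r.days
AX | NULL
AX | NULL
AX | NULL
EZ | NULL
MT | NULL
MT | NULL

(AX, NULL); (AX, NULL); (AX, NULL); (EZ, NULL); (MT, NULL); (MT, NULL)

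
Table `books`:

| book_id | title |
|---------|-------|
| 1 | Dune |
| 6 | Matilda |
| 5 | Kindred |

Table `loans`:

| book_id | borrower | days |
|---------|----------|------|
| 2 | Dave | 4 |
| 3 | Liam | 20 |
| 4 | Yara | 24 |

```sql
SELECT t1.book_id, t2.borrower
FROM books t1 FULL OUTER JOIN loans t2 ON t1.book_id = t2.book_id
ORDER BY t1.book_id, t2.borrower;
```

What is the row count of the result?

FULL OUTER JOIN keeps every row from both sides; unmatched rows get NULL for the other side's columns.
Matching on t1.book_id = t2.book_id.
Matched pairs: 0; unmatched t1 rows kept: 3; unmatched t2 rows kept: 3.
Total: 0 matched + 6 padded = 6 rows.

6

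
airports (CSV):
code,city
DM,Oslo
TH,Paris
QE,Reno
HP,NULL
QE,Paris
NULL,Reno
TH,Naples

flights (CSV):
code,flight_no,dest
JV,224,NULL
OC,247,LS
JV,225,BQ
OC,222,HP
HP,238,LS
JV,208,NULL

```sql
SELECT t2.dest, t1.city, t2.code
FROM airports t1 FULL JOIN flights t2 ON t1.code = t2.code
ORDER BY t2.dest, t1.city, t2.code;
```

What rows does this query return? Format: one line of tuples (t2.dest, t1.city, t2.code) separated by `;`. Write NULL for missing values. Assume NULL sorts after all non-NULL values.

(BQ, NULL, JV); (HP, NULL, OC); (LS, NULL, HP); (LS, NULL, OC); (NULL, Naples, NULL); (NULL, Oslo, NULL); (NULL, Paris, NULL); (NULL, Paris, NULL); (NULL, Reno, NULL); (NULL, Reno, NULL); (NULL, NULL, JV); (NULL, NULL, JV)

FULL OUTER JOIN keeps every row from both sides; unmatched rows get NULL for the other side's columns.
Matching on t1.code = t2.code. A NULL in a compared column never satisfies the condition.
- t1[0] code=DM → no match; kept with NULLs on the t2 side.
- t1[1] code=TH → no match; kept with NULLs on the t2 side.
- t1[2] code=QE → no match; kept with NULLs on the t2 side.
- t1[3] code=HP → 1 match(es) in t2 → 1 row(s).
- t1[4] code=QE → no match; kept with NULLs on the t2 side.
- t1[5] code=NULL → no match; kept with NULLs on the t2 side.
- t1[6] code=TH → no match; kept with NULLs on the t2 side.
- 5 t2 row(s) had no t1 match → kept, t1 columns NULL.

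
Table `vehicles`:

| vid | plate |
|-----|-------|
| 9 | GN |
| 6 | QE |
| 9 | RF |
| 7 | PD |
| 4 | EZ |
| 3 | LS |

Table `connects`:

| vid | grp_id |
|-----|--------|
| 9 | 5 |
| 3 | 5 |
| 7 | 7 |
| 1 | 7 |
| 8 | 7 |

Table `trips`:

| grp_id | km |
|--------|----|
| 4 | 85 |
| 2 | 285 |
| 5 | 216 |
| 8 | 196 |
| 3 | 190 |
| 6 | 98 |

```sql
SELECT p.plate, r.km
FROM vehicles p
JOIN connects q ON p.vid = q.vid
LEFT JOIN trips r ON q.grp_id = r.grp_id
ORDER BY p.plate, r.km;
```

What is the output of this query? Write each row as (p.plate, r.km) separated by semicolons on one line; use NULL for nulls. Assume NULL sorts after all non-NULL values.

(GN, 216); (LS, 216); (PD, NULL); (RF, 216)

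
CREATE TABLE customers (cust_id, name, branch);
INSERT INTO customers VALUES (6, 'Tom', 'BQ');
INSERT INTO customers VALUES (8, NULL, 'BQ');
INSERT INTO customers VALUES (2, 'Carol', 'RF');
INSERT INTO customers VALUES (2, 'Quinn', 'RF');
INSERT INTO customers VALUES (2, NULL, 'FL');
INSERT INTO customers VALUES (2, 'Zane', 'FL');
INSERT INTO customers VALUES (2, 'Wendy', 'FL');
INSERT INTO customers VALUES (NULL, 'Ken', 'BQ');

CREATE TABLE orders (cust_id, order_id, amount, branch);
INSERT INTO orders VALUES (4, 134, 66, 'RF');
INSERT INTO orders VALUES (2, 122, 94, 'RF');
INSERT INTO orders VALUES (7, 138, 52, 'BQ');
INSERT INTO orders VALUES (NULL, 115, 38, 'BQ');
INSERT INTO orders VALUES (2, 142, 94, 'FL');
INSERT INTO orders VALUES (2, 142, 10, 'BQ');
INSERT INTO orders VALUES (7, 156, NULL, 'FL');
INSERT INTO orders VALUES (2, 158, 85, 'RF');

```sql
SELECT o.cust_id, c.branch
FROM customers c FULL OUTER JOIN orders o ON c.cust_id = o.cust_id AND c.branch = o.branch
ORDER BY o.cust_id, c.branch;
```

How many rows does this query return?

FULL OUTER JOIN keeps every row from both sides; unmatched rows get NULL for the other side's columns.
Matching on c.cust_id = o.cust_id AND c.branch = o.branch. A NULL in a compared column never satisfies the condition.
Matched pairs: 7; unmatched c rows kept: 3; unmatched o rows kept: 5.
Total: 7 matched + 8 padded = 15 rows.

15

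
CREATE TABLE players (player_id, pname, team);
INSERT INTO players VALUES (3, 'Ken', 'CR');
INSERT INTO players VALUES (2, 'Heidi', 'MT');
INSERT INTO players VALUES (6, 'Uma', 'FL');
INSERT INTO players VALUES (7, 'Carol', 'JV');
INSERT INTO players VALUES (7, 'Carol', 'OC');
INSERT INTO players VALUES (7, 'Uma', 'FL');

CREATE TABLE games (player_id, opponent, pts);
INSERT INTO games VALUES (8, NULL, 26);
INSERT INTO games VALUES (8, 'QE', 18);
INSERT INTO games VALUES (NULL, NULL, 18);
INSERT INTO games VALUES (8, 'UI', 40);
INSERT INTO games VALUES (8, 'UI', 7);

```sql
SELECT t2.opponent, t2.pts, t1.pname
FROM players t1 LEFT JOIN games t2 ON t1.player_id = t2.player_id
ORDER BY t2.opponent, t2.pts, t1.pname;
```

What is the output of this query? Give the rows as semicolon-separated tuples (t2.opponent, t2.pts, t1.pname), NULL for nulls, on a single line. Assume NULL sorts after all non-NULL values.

(NULL, NULL, Carol); (NULL, NULL, Carol); (NULL, NULL, Heidi); (NULL, NULL, Ken); (NULL, NULL, Uma); (NULL, NULL, Uma)

LEFT JOIN keeps every row from `players`; unmatched rows get NULL for `games`'s columns.
Matching on t1.player_id = t2.player_id. A NULL in a compared column never satisfies the condition.
Matched pairs: 0; unmatched t1 rows kept: 6.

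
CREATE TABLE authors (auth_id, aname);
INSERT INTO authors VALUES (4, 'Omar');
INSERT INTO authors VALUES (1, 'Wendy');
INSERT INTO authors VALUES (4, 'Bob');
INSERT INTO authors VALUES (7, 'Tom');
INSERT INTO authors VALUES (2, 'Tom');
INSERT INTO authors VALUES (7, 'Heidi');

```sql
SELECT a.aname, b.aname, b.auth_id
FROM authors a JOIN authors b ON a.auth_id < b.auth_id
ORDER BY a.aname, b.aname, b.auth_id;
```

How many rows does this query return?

13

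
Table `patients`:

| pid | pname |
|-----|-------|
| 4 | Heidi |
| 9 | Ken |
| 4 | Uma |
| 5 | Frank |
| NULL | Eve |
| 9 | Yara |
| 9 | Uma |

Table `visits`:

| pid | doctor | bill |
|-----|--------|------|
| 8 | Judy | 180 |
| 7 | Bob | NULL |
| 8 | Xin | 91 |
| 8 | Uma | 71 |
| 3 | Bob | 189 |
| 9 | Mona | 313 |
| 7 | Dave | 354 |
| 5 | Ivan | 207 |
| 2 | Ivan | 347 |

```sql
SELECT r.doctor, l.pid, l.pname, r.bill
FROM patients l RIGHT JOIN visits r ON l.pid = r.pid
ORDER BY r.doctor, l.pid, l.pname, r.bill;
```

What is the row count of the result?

RIGHT JOIN keeps every row from `visits`; unmatched rows get NULL for `patients`'s columns.
Matching on l.pid = r.pid. A NULL in a compared column never satisfies the condition.
- l[0] pid=4 → no match.
- l[1] pid=9 → 1 match(es) in r → 1 row(s).
- l[2] pid=4 → no match.
- l[3] pid=5 → 1 match(es) in r → 1 row(s).
- l[4] pid=NULL → no match.
- l[5] pid=9 → 1 match(es) in r → 1 row(s).
- l[6] pid=9 → 1 match(es) in r → 1 row(s).
- 7 r row(s) had no l match → kept, l columns NULL.
Total: 4 matched + 7 padded = 11 rows.

11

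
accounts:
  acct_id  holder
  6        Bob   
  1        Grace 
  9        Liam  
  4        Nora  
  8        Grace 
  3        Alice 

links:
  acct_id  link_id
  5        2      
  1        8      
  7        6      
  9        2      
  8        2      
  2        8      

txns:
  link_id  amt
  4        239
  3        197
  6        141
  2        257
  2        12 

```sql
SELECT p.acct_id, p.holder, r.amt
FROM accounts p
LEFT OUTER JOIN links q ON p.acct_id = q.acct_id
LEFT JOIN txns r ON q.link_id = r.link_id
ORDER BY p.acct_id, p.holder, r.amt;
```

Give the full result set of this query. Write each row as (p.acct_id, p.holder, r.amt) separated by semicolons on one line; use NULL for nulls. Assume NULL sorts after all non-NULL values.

(1, Grace, NULL); (3, Alice, NULL); (4, Nora, NULL); (6, Bob, NULL); (8, Grace, 12); (8, Grace, 257); (9, Liam, 12); (9, Liam, 257)

Evaluate left to right. First `accounts p LEFT JOIN links q` on acct_id: 6 row(s).
Then LEFT JOIN `txns r` on link_id: each of those 6 rows is kept; rows whose q.link_id has no match in r get NULL for r's columns.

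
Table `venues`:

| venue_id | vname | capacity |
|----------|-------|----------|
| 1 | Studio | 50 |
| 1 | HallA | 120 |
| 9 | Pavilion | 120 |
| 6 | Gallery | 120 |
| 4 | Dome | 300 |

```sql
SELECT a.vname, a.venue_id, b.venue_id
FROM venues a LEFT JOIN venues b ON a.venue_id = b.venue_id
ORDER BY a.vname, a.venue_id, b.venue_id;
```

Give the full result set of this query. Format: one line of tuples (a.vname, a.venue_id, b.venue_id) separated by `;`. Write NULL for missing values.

LEFT JOIN keeps every row from `venues a`; unmatched rows get NULL for `venues b`'s columns.
Matching on a.venue_id = b.venue_id.
- a[0] venue_id=1 → 2 match(es) in b → 2 row(s).
- a[1] venue_id=1 → 2 match(es) in b → 2 row(s).
- a[2] venue_id=9 → 1 match(es) in b → 1 row(s).
- a[3] venue_id=6 → 1 match(es) in b → 1 row(s).
- a[4] venue_id=4 → 1 match(es) in b → 1 row(s).
After projecting and ordering:
a.vname | a.venue_id | b.venue_id
Dome | 4 | 4
Gallery | 6 | 6
HallA | 1 | 1
HallA | 1 | 1
Pavilion | 9 | 9
Studio | 1 | 1
Studio | 1 | 1

(Dome, 4, 4); (Gallery, 6, 6); (HallA, 1, 1); (HallA, 1, 1); (Pavilion, 9, 9); (Studio, 1, 1); (Studio, 1, 1)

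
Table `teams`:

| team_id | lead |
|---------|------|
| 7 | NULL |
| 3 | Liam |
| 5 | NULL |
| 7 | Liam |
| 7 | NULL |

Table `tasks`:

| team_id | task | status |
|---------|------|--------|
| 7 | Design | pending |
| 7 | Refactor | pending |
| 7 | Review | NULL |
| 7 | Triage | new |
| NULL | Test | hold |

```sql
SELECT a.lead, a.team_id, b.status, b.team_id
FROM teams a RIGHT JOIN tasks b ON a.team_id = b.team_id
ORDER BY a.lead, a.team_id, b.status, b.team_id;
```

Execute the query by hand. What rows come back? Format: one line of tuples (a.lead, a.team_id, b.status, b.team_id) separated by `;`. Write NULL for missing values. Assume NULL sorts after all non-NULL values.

(Liam, 7, new, 7); (Liam, 7, pending, 7); (Liam, 7, pending, 7); (Liam, 7, NULL, 7); (NULL, 7, new, 7); (NULL, 7, new, 7); (NULL, 7, pending, 7); (NULL, 7, pending, 7); (NULL, 7, pending, 7); (NULL, 7, pending, 7); (NULL, 7, NULL, 7); (NULL, 7, NULL, 7); (NULL, NULL, hold, NULL)

RIGHT JOIN keeps every row from `tasks`; unmatched rows get NULL for `teams`'s columns.
Matching on a.team_id = b.team_id. A NULL in a compared column never satisfies the condition.
Matched pairs: 12; unmatched b rows kept: 1.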